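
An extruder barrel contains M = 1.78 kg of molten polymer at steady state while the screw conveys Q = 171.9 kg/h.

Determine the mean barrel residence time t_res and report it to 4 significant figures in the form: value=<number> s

Throughput in SI: Q_s = 171.9 kg/h ÷ 3600 s/h = 0.04775 kg/s
t_res = M / Q_s = 1.78 ÷ 0.04775 = 37.2775 s

value=37.28 s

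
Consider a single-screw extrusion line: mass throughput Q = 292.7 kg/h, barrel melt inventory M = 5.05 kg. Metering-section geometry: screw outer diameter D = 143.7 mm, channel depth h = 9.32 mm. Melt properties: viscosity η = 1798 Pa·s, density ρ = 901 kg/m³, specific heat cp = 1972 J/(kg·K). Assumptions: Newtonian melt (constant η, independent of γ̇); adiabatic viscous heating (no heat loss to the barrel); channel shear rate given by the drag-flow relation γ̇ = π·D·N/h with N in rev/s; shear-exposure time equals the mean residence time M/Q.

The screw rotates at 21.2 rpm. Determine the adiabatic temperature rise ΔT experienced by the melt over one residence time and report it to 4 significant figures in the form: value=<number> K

Throughput in SI: Q_s = 292.7 kg/h ÷ 3600 s/h = 0.0813056 kg/s
t_res = M / Q_s = 5.05 ÷ 0.0813056 = 62.1114 s
Geometry in metres: D = 143.7 mm → 0.1437 m, h = 9.32 mm → 0.00932 m; screw speed N = 21.2 rpm = 0.353333 rev/s
γ̇ = π D N / h = (π)(0.1437)(0.353333) / 0.00932 = 17.1149 s⁻¹
ΔT = η·γ̇²·t_res / (ρ·cp) = 1798 · (17.1149)² · 62.1114 / (901 · 1972) = 18.4111 K

value=18.41 K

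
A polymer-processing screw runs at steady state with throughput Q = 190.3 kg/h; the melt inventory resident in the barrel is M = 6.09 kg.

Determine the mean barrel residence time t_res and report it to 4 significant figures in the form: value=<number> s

value=115.2 s

Q_s = Q / 3600 = 190.3 / 3600 = 0.0528611 kg/s
Mean residence time: t_res = M/Q_s = 6.09 kg / 0.0528611 kg/s = 115.208 s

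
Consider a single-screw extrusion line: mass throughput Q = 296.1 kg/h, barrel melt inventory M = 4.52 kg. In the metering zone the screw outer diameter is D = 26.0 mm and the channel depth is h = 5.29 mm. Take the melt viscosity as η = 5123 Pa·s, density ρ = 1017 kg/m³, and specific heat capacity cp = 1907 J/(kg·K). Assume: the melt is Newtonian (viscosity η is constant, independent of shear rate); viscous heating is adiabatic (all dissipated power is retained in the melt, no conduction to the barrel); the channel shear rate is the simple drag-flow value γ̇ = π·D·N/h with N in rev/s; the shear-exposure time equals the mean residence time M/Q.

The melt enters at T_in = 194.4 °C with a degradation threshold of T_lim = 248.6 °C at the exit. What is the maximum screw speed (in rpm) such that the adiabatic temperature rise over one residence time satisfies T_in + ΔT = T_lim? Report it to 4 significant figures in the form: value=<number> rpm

value=75.09 rpm

Convert throughput: Q = 296.1 kg/h = 296.1/3600 = 0.08225 kg/s
Mean residence time: t_res = M/Q_s = 4.52 kg / 0.08225 kg/s = 54.9544 s
Convert to metres: D = 0.026 m, h = 0.00529 m
ΔT_a = T_lim − T_in = 248.6 − 194.4 = 54.2 K
Invert ΔT = ηγ̇²t_res/(ρcp) for γ̇: γ̇_max² = ΔT_a ρ cp / (η t_res) = 54.2·1017·1907 / (5123·54.9544) = 373.374 s⁻²
Take the square root: γ̇_max = √(373.374) = 19.3229 s⁻¹
N_max = γ̇_max h / (πD) = 19.3229·0.00529/(π·0.026) = 1.25142 rev/s → ×60 = 75.0854 rpm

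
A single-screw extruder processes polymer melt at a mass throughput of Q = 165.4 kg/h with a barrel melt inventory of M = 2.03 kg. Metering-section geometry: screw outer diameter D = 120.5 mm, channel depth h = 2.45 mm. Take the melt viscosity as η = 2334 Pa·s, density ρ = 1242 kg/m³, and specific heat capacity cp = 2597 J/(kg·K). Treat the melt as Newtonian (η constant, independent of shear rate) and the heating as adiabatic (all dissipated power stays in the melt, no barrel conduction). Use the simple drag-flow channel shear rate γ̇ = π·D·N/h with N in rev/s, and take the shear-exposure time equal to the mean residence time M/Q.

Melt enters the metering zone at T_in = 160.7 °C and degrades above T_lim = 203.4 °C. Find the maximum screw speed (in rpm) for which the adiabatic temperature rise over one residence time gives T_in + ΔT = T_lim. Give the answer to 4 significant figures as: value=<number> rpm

value=14.19 rpm

Throughput in SI: Q_s = 165.4 kg/h ÷ 3600 s/h = 0.0459444 kg/s
t_res = M / Q_s = 2.03 ÷ 0.0459444 = 44.1838 s
Convert to metres: D = 0.1205 m, h = 0.00245 m
ΔT_a = T_lim − T_in = 203.4 − 160.7 = 42.7 K
Invert ΔT = ηγ̇²t_res/(ρcp) for γ̇: γ̇_max² = ΔT_a ρ cp / (η t_res) = 42.7·1242·2597 / (2334·44.1838) = 1335.54 s⁻²
γ̇_max = √1335.54 = 36.5451 s⁻¹
N_max = γ̇_max h / (πD) = 36.5451·0.00245/(π·0.1205) = 0.236515 rev/s → ×60 = 14.1909 rpm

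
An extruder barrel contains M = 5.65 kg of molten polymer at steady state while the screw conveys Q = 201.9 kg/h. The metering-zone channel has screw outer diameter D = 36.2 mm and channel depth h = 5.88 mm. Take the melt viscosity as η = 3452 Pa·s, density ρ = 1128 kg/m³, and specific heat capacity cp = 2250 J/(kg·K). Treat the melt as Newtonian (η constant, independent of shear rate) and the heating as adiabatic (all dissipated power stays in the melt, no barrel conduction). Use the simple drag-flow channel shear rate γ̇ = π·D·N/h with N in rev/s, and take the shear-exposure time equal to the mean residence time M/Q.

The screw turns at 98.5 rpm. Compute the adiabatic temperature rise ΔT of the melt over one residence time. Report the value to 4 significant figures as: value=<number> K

value=138.1 K

Q_s = Q / 3600 = 201.9 / 3600 = 0.0560833 kg/s
t_res = M / Q_s = 5.65 ÷ 0.0560833 = 100.743 s
Convert to SI: D = 0.0362 m, h = 0.00588 m, N = 98.5/60 = 1.64167 rev/s
γ̇ = π D N / h = (π)(0.0362)(1.64167) / 0.00588 = 31.7516 s⁻¹
ΔT = η·γ̇²·t_res/(ρ·cp) = [3452 × 31.7516² × 100.743] / [1128 × 2250] = 138.142 K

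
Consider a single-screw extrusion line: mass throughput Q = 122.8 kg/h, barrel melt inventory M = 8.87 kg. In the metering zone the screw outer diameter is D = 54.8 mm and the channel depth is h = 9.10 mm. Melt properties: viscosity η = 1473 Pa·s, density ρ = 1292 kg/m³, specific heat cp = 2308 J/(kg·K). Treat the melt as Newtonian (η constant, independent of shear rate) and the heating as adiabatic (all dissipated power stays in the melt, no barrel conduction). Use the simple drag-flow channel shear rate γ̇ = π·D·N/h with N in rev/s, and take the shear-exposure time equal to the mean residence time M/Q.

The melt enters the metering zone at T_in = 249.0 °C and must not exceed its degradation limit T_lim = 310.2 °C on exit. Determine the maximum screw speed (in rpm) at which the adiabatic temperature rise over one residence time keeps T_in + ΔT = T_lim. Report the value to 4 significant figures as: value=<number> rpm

Q_s = Q / 3600 = 122.8 / 3600 = 0.0341111 kg/s
Mean residence time: t_res = M/Q_s = 8.87 kg / 0.0341111 kg/s = 260.033 s
D = 54.8 mm = 0.0548 m;  h = 9.10 mm = 0.0091 m
ΔT_a = T_lim − T_in = 310.2 − 249.0 = 61.2 K
γ̇_max² = ΔT_a·ρ·cp / (η·t_res) = [61.2 × 1292 × 2308] / [1473 × 260.033] = 476.452 s⁻²
Take the square root: γ̇_max = √(476.452) = 21.8278 s⁻¹
N_max = γ̇_max h / (πD) = 21.8278·0.0091/(π·0.0548) = 1.15377 rev/s → ×60 = 69.2264 rpm

value=69.23 rpm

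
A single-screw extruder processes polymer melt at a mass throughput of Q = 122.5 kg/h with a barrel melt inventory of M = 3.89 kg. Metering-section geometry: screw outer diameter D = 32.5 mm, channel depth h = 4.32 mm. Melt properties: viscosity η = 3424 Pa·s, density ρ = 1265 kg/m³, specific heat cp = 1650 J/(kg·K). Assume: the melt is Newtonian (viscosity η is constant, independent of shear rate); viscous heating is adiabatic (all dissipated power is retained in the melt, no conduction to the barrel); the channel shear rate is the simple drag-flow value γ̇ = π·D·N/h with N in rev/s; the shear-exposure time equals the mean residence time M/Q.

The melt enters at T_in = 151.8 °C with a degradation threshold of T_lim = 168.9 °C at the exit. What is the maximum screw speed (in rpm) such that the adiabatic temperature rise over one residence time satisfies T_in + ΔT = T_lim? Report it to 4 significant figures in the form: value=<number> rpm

value=24.24 rpm

Q_s = Q / 3600 = 122.5 / 3600 = 0.0340278 kg/s
t_res = M / Q_s = 3.89 ÷ 0.0340278 = 114.318 s
Geometry in SI: D = 32.5 mm → 0.0325 m, h = 4.32 mm → 0.00432 m
Allowable rise: ΔT_a = T_lim − T_in = 168.9 − 151.8 = 17.1 K
γ̇_max² = ΔT_a·ρ·cp / (η·t_res) = [17.1 × 1265 × 1650] / [3424 × 114.318] = 91.1845 s⁻²
Take the square root: γ̇_max = √(91.1845) = 9.54906 s⁻¹
N_max = γ̇_max h / (πD) = 9.54906·0.00432/(π·0.0325) = 0.404027 rev/s → ×60 = 24.2416 rpm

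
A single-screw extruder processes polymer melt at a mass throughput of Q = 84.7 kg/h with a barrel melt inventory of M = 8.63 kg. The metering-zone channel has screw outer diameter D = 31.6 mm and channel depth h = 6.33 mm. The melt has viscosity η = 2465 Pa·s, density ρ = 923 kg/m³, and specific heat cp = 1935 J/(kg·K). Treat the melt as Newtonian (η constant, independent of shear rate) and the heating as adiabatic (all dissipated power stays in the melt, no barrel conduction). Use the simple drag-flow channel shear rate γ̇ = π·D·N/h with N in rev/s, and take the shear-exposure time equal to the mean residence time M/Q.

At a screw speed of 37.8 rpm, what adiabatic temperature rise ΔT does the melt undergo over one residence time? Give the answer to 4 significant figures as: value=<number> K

value=49.42 K

Q_s = Q / 3600 = 84.7 / 3600 = 0.0235278 kg/s
t_res = M / Q_s = 8.63 / 0.0235278 = 366.8 s
D = 31.6 mm = 0.0316 m;  h = 6.33 mm = 0.00633 m;  N = 37.8 rpm / 60 = 0.63 rev/s
γ̇ = π D N / h = (π)(0.0316)(0.63) / 0.00633 = 9.88038 s⁻¹
ΔT = η·γ̇²·t_res / (ρ·cp) = 2465 · (9.88038)² · 366.8 / (923 · 1935) = 49.421 K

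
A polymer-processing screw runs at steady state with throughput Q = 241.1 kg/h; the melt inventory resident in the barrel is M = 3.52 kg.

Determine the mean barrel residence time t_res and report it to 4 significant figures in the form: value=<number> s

Q_s = Q / 3600 = 241.1 / 3600 = 0.0669722 kg/s
t_res = M / Q_s = 3.52 ÷ 0.0669722 = 52.5591 s

value=52.56 s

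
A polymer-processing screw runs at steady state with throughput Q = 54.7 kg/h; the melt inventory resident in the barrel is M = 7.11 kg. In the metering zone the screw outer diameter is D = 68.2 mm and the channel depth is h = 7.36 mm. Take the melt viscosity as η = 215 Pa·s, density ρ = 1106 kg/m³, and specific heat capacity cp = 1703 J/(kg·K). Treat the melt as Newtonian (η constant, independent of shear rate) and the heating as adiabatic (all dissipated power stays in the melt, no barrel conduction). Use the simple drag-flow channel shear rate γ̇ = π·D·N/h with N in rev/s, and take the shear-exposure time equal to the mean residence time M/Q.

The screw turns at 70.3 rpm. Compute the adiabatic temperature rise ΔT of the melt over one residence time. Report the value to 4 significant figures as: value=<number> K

value=62.14 K

Throughput in SI: Q_s = 54.7 kg/h ÷ 3600 s/h = 0.0151944 kg/s
Mean residence time: t_res = M/Q_s = 7.11 kg / 0.0151944 kg/s = 467.934 s
Geometry in metres: D = 68.2 mm → 0.0682 m, h = 7.36 mm → 0.00736 m; screw speed N = 70.3 rpm = 1.17167 rev/s
γ̇ = π D N / h = (π)(0.0682)(1.17167) / 0.00736 = 34.1083 s⁻¹
ΔT = η·γ̇²·t_res/(ρ·cp) = [215 × 34.1083² × 467.934] / [1106 × 1703] = 62.1405 K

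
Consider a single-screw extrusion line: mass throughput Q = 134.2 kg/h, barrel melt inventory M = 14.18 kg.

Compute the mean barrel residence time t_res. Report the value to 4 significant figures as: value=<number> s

value=380.4 s

Convert throughput: Q = 134.2 kg/h = 134.2/3600 = 0.0372778 kg/s
Mean residence time: t_res = M/Q_s = 14.18 kg / 0.0372778 kg/s = 380.387 s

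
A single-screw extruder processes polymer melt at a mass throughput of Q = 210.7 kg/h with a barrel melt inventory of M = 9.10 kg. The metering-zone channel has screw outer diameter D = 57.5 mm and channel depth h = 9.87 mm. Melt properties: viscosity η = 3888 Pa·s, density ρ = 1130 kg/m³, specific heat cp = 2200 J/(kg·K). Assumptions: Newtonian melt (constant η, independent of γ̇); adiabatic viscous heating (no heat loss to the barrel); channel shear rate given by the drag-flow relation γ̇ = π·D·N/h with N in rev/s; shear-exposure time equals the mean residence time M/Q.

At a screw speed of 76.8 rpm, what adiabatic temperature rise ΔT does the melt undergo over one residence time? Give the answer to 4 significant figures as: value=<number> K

Throughput in SI: Q_s = 210.7 kg/h ÷ 3600 s/h = 0.0585278 kg/s
t_res = M / Q_s = 9.10 / 0.0585278 = 155.482 s
Convert to SI: D = 0.0575 m, h = 0.00987 m, N = 76.8/60 = 1.28 rev/s
Shear rate: γ̇ = πDN/h = π·0.0575·1.28/0.00987 = 23.4267 s⁻¹
ΔT = η·γ̇²·t_res / (ρ·cp) = 3888 · (23.4267)² · 155.482 / (1130 · 2200) = 133.452 K

value=133.5 K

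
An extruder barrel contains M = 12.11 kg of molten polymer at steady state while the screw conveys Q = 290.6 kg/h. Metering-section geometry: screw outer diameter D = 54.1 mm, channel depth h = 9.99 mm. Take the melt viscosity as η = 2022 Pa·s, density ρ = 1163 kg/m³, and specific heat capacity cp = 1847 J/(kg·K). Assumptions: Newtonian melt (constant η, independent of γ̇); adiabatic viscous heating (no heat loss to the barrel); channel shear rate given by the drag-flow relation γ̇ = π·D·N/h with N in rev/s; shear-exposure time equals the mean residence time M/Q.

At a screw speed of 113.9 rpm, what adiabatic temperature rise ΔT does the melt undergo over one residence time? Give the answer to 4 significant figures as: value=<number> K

Q_s = Q / 3600 = 290.6 / 3600 = 0.0807222 kg/s
Mean residence time: t_res = M/Q_s = 12.11 kg / 0.0807222 kg/s = 150.021 s
D = 54.1 mm = 0.0541 m;  h = 9.99 mm = 0.00999 m;  N = 113.9 rpm / 60 = 1.89833 rev/s
γ̇ = π D N / h = (π)(0.0541)(1.89833) / 0.00999 = 32.2964 s⁻¹
Adiabatic rise: ΔT = η γ̇² t_res / (ρ cp) = 2022·(32.2964)²·150.021 / (1163·1847) = 147.297 K

value=147.3 K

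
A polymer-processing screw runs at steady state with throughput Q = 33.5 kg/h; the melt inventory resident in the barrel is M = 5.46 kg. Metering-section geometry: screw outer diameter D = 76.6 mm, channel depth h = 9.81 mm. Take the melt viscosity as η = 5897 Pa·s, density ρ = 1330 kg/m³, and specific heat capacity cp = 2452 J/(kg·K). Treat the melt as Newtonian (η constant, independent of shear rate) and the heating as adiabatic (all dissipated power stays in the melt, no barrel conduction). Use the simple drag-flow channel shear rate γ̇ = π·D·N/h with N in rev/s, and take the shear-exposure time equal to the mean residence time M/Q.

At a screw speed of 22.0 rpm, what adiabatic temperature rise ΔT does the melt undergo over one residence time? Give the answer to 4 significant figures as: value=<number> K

Throughput in SI: Q_s = 33.5 kg/h ÷ 3600 s/h = 0.00930556 kg/s
t_res = M / Q_s = 5.46 ÷ 0.00930556 = 586.746 s
D = 76.6 mm = 0.0766 m;  h = 9.81 mm = 0.00981 m;  N = 22.0 rpm / 60 = 0.366667 rev/s
γ̇ = π D N / h = (π)(0.0766)(0.366667) / 0.00981 = 8.99458 s⁻¹
ΔT = η·γ̇²·t_res / (ρ·cp) = 5897 · (8.99458)² · 586.746 / (1330 · 2452) = 85.8364 K

value=85.84 K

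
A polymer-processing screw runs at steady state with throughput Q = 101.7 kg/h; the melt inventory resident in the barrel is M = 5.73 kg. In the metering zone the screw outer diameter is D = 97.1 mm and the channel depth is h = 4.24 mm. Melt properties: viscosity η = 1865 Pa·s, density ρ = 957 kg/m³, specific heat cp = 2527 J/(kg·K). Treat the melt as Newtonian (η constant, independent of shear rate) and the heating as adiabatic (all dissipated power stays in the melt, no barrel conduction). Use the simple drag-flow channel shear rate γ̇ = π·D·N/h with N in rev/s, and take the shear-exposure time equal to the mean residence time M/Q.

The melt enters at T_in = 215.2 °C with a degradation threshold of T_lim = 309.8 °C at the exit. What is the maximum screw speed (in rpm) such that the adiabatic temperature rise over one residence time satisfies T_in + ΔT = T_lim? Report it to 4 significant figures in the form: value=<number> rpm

value=20.51 rpm

Q_s = Q / 3600 = 101.7 / 3600 = 0.02825 kg/s
t_res = M / Q_s = 5.73 ÷ 0.02825 = 202.832 s
Geometry in SI: D = 97.1 mm → 0.0971 m, h = 4.24 mm → 0.00424 m
Allowable rise: ΔT_a = T_lim − T_in = 309.8 − 215.2 = 94.6 K
Invert ΔT = ηγ̇²t_res/(ρcp) for γ̇: γ̇_max² = ΔT_a ρ cp / (η t_res) = 94.6·957·2527 / (1865·202.832) = 604.774 s⁻²
γ̇_max = √604.774 = 24.5922 s⁻¹
Solve γ̇ = πDN/h for N: N_max = γ̇_max·h/(π·D) = 24.5922 × 0.00424 / (π × 0.0971) = 0.341817 rev/s = 20.509 rpm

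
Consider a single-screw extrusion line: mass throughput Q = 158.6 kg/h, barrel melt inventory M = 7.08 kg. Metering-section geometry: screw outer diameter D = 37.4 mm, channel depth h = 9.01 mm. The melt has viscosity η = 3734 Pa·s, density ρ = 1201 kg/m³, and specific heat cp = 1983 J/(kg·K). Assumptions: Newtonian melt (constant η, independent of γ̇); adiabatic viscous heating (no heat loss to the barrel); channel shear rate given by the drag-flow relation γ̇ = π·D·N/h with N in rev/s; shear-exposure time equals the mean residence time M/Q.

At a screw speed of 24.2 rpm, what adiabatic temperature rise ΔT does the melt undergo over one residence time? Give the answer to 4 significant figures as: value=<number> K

value=6.970 K

Throughput in SI: Q_s = 158.6 kg/h ÷ 3600 s/h = 0.0440556 kg/s
t_res = M / Q_s = 7.08 / 0.0440556 = 160.706 s
D = 37.4 mm = 0.0374 m;  h = 9.01 mm = 0.00901 m;  N = 24.2 rpm / 60 = 0.403333 rev/s
γ̇ = π D N / h = (π)(0.0374)(0.403333) / 0.00901 = 5.2597 s⁻¹
Adiabatic rise: ΔT = η γ̇² t_res / (ρ cp) = 3734·(5.2597)²·160.706 / (1201·1983) = 6.97048 K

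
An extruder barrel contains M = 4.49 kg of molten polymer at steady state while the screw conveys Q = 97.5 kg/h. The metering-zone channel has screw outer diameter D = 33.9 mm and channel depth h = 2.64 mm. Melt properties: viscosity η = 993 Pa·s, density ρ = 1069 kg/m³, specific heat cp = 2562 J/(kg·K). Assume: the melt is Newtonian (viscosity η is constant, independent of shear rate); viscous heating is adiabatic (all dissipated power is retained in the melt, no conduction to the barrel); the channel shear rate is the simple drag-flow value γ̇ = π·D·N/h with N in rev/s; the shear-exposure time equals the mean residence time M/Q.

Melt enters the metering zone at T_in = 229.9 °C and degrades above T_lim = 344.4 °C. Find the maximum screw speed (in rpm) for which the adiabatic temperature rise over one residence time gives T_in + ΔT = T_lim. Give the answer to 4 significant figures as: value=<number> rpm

Throughput in SI: Q_s = 97.5 kg/h ÷ 3600 s/h = 0.0270833 kg/s
t_res = M / Q_s = 4.49 / 0.0270833 = 165.785 s
D = 33.9 mm = 0.0339 m;  h = 2.64 mm = 0.00264 m
ΔT_a = T_lim − T_in = 344.4 °C − 229.9 °C = 114.5 K
γ̇_max² = ΔT_a·ρ·cp / (η·t_res) = [114.5 × 1069 × 2562] / [993 × 165.785] = 1904.89 s⁻²
γ̇_max = √1904.89 = 43.645 s⁻¹
N_max = γ̇_max·h / (π·D) = 43.645 · 0.00264 / (π · 0.0339) = 1.0819 rev/s = 64.9142 rpm

value=64.91 rpm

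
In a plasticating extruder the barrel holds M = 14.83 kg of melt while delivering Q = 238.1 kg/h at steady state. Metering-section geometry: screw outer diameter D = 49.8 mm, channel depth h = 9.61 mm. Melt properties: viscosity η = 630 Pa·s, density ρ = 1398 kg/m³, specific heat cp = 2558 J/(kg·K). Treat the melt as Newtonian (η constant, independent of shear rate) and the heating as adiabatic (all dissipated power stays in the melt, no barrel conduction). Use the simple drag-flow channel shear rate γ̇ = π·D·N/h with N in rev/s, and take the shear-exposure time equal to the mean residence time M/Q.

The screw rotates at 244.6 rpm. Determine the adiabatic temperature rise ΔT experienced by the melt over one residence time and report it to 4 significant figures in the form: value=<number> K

Convert throughput: Q = 238.1 kg/h = 238.1/3600 = 0.0661389 kg/s
Mean residence time: t_res = M/Q_s = 14.83 kg / 0.0661389 kg/s = 224.225 s
D = 49.8 mm = 0.0498 m;  h = 9.61 mm = 0.00961 m;  N = 244.6 rpm / 60 = 4.07667 rev/s
γ̇ = π D N / h = (π)(0.0498)(4.07667) / 0.00961 = 66.3684 s⁻¹
ΔT = η·γ̇²·t_res / (ρ·cp) = 630 · (66.3684)² · 224.225 / (1398 · 2558) = 173.996 K

value=174.0 K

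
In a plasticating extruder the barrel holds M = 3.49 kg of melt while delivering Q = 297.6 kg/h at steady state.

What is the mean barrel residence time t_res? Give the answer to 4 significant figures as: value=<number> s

value=42.22 s

Throughput in SI: Q_s = 297.6 kg/h ÷ 3600 s/h = 0.0826667 kg/s
t_res = M / Q_s = 3.49 ÷ 0.0826667 = 42.2177 s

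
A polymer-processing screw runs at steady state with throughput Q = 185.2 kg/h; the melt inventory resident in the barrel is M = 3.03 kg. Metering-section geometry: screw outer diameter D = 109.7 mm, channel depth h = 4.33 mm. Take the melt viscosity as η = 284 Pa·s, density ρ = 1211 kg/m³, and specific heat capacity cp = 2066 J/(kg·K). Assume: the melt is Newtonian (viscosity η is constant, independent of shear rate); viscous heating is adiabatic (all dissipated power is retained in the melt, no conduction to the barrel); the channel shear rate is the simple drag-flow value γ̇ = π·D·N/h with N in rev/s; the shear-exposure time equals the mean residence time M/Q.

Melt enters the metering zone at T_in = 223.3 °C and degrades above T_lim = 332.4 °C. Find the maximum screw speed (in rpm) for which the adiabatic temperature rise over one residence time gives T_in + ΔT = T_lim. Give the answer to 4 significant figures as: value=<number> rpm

value=96.30 rpm

Q_s = Q / 3600 = 185.2 / 3600 = 0.0514444 kg/s
t_res = M / Q_s = 3.03 ÷ 0.0514444 = 58.8985 s
Geometry in SI: D = 109.7 mm → 0.1097 m, h = 4.33 mm → 0.00433 m
ΔT_a = T_lim − T_in = 332.4 − 223.3 = 109.1 K
γ̇_max² = ΔT_a·ρ·cp / (η·t_res) = [109.1 × 1211 × 2066] / [284 × 58.8985] = 16318.4 s⁻²
γ̇_max = sqrt(16318.4) = 127.743 s⁻¹
Solve γ̇ = πDN/h for N: N_max = γ̇_max·h/(π·D) = 127.743 × 0.00433 / (π × 0.1097) = 1.60498 rev/s = 96.2988 rpm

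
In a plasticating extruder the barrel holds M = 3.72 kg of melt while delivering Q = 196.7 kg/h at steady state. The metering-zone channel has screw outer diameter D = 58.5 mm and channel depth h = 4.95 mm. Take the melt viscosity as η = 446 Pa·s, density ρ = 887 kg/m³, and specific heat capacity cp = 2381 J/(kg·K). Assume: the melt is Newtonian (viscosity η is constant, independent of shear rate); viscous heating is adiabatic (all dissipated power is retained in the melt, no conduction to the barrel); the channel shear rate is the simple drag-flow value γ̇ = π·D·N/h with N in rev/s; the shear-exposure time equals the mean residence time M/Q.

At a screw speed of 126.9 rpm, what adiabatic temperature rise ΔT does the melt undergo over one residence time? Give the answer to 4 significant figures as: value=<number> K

Throughput in SI: Q_s = 196.7 kg/h ÷ 3600 s/h = 0.0546389 kg/s
t_res = M / Q_s = 3.72 ÷ 0.0546389 = 68.0834 s
Convert to SI: D = 0.0585 m, h = 0.00495 m, N = 126.9/60 = 2.115 rev/s
γ̇ = π·D·N / h = π · 0.0585 · 2.115 / 0.00495 = 78.5255 s⁻¹
Adiabatic rise: ΔT = η γ̇² t_res / (ρ cp) = 446·(78.5255)²·68.0834 / (887·2381) = 88.6574 K

value=88.66 K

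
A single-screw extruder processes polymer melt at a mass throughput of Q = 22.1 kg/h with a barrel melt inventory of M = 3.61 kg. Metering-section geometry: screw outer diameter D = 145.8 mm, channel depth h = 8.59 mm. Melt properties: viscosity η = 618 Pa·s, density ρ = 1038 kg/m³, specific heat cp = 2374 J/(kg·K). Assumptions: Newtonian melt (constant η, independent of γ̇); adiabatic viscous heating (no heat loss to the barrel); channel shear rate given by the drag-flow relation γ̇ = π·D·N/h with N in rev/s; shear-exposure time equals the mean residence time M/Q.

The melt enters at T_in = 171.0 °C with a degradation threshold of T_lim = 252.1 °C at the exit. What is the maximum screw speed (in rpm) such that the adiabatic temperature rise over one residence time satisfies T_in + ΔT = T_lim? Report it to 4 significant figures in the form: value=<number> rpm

Q_s = Q / 3600 = 22.1 / 3600 = 0.00613889 kg/s
t_res = M / Q_s = 3.61 ÷ 0.00613889 = 588.054 s
D = 145.8 mm = 0.1458 m;  h = 8.59 mm = 0.00859 m
ΔT_a = T_lim − T_in = 252.1 − 171.0 = 81.1 K
γ̇_max² = ΔT_a·ρ·cp / (η·t_res) = [81.1 × 1038 × 2374] / [618 × 588.054] = 549.912 s⁻²
γ̇_max = √549.912 = 23.4502 s⁻¹
Solve γ̇ = πDN/h for N: N_max = γ̇_max·h/(π·D) = 23.4502 × 0.00859 / (π × 0.1458) = 0.439777 rev/s = 26.3866 rpm

value=26.39 rpm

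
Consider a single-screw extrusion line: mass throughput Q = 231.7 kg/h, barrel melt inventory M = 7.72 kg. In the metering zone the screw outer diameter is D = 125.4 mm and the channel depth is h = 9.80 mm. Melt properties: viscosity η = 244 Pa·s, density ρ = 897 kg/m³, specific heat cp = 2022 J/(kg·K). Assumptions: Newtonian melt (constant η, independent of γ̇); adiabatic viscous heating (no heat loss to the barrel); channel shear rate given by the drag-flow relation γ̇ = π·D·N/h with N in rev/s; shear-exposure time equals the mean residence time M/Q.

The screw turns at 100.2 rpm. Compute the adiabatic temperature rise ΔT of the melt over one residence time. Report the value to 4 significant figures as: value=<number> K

value=72.73 K

Convert throughput: Q = 231.7 kg/h = 231.7/3600 = 0.0643611 kg/s
t_res = M / Q_s = 7.72 ÷ 0.0643611 = 119.948 s
Geometry in metres: D = 125.4 mm → 0.1254 m, h = 9.80 mm → 0.0098 m; screw speed N = 100.2 rpm = 1.67 rev/s
γ̇ = π D N / h = (π)(0.1254)(1.67) / 0.0098 = 67.1333 s⁻¹
ΔT = η·γ̇²·t_res/(ρ·cp) = [244 × 67.1333² × 119.948] / [897 × 2022] = 72.7253 K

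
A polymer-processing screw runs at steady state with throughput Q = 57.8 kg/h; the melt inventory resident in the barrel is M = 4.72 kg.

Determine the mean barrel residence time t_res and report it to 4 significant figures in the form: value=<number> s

value=294.0 s

Convert throughput: Q = 57.8 kg/h = 57.8/3600 = 0.0160556 kg/s
t_res = M / Q_s = 4.72 / 0.0160556 = 293.979 s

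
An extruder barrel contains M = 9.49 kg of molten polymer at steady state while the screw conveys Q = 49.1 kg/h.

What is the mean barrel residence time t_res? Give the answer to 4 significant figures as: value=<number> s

Q_s = Q / 3600 = 49.1 / 3600 = 0.0136389 kg/s
Mean residence time: t_res = M/Q_s = 9.49 kg / 0.0136389 kg/s = 695.804 s

value=695.8 s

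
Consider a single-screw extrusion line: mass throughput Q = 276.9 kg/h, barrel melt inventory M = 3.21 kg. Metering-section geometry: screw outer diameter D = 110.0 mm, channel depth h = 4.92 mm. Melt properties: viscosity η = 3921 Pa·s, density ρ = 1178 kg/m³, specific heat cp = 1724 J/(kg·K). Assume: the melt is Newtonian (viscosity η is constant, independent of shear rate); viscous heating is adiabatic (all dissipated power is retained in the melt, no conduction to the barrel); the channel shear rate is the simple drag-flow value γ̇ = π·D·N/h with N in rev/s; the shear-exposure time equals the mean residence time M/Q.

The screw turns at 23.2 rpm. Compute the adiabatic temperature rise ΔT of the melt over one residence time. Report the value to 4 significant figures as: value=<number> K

value=59.43 K

Q_s = Q / 3600 = 276.9 / 3600 = 0.0769167 kg/s
Mean residence time: t_res = M/Q_s = 3.21 kg / 0.0769167 kg/s = 41.7335 s
D = 110.0 mm = 0.11 m;  h = 4.92 mm = 0.00492 m;  N = 23.2 rpm / 60 = 0.386667 rev/s
γ̇ = π D N / h = (π)(0.11)(0.386667) / 0.00492 = 27.159 s⁻¹
ΔT = η·γ̇²·t_res/(ρ·cp) = [3921 × 27.159² × 41.7335] / [1178 × 1724] = 59.4329 K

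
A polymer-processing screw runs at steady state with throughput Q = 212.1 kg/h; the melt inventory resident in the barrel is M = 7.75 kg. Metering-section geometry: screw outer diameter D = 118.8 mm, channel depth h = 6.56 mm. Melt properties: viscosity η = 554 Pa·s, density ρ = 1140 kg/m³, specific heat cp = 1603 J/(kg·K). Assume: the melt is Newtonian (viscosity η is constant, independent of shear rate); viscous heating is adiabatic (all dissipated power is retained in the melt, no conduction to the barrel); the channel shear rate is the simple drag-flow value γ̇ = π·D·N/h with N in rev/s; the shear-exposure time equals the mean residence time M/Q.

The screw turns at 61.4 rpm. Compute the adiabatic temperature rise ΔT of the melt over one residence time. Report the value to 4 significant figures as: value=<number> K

value=135.2 K

Throughput in SI: Q_s = 212.1 kg/h ÷ 3600 s/h = 0.0589167 kg/s
t_res = M / Q_s = 7.75 ÷ 0.0589167 = 131.542 s
Geometry in metres: D = 118.8 mm → 0.1188 m, h = 6.56 mm → 0.00656 m; screw speed N = 61.4 rpm = 1.02333 rev/s
γ̇ = π D N / h = (π)(0.1188)(1.02333) / 0.00656 = 58.221 s⁻¹
ΔT = η·γ̇²·t_res/(ρ·cp) = [554 × 58.221² × 131.542] / [1140 × 1603] = 135.174 K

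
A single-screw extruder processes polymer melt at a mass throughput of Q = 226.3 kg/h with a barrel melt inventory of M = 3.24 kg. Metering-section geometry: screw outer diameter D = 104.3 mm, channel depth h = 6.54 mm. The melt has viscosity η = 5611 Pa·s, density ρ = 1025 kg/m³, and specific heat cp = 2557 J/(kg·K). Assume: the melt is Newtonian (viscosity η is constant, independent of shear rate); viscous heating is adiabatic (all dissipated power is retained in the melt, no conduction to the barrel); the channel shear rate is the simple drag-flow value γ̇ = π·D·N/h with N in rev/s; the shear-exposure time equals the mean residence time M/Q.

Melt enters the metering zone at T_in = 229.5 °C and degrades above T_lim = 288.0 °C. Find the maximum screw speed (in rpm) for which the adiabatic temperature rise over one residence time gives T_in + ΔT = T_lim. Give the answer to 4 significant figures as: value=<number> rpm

Q_s = Q / 3600 = 226.3 / 3600 = 0.0628611 kg/s
Mean residence time: t_res = M/Q_s = 3.24 kg / 0.0628611 kg/s = 51.5422 s
Geometry in SI: D = 104.3 mm → 0.1043 m, h = 6.54 mm → 0.00654 m
ΔT_a = T_lim − T_in = 288.0 °C − 229.5 °C = 58.5 K
γ̇_max² = ΔT_a·ρ·cp / (η·t_res) = [58.5 × 1025 × 2557] / [5611 × 51.5422] = 530.16 s⁻²
γ̇_max = √530.16 = 23.0252 s⁻¹
N_max = γ̇_max·h / (π·D) = 23.0252 · 0.00654 / (π · 0.1043) = 0.459565 rev/s = 27.5739 rpm

value=27.57 rpm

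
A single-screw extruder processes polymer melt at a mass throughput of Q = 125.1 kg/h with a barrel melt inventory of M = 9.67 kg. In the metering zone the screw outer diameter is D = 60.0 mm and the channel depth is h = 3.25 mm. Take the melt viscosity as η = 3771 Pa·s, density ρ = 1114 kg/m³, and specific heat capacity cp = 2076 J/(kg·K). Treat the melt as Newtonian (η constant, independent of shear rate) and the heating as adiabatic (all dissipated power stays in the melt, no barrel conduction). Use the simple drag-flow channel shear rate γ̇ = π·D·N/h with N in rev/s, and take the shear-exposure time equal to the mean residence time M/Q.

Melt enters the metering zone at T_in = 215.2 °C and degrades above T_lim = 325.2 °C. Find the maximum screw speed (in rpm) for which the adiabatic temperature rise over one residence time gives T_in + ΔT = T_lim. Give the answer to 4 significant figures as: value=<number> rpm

Throughput in SI: Q_s = 125.1 kg/h ÷ 3600 s/h = 0.03475 kg/s
t_res = M / Q_s = 9.67 ÷ 0.03475 = 278.273 s
Geometry in SI: D = 60.0 mm → 0.06 m, h = 3.25 mm → 0.00325 m
Allowable rise: ΔT_a = T_lim − T_in = 325.2 − 215.2 = 110 K
Invert ΔT = ηγ̇²t_res/(ρcp) for γ̇: γ̇_max² = ΔT_a ρ cp / (η t_res) = 110·1114·2076 / (3771·278.273) = 242.425 s⁻²
γ̇_max = √242.425 = 15.57 s⁻¹
N_max = γ̇_max·h / (π·D) = 15.57 · 0.00325 / (π · 0.06) = 0.268455 rev/s = 16.1073 rpm

value=16.11 rpm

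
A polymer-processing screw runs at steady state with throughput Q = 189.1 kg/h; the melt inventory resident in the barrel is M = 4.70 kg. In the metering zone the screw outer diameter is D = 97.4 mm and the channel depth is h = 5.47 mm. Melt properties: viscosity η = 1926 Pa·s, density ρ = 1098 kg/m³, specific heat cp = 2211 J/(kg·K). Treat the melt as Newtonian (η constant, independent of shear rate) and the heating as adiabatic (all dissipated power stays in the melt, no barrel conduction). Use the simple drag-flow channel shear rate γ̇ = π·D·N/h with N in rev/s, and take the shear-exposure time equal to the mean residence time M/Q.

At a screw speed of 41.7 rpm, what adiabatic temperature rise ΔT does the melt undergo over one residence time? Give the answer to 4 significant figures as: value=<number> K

Throughput in SI: Q_s = 189.1 kg/h ÷ 3600 s/h = 0.0525278 kg/s
t_res = M / Q_s = 4.70 ÷ 0.0525278 = 89.4765 s
D = 97.4 mm = 0.0974 m;  h = 5.47 mm = 0.00547 m;  N = 41.7 rpm / 60 = 0.695 rev/s
γ̇ = π D N / h = (π)(0.0974)(0.695) / 0.00547 = 38.8782 s⁻¹
Adiabatic rise: ΔT = η γ̇² t_res / (ρ cp) = 1926·(38.8782)²·89.4765 / (1098·2211) = 107.297 K

value=107.3 K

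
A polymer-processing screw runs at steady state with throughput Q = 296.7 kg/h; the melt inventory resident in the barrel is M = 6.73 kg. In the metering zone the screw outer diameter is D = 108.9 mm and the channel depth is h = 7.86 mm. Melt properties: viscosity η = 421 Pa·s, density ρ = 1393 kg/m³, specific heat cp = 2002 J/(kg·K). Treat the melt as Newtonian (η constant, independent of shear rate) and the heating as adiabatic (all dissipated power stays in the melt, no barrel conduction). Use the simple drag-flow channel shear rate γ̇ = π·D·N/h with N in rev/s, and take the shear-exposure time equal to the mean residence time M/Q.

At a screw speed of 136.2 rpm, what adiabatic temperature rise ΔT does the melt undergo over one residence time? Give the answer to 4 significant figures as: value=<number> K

Convert throughput: Q = 296.7 kg/h = 296.7/3600 = 0.0824167 kg/s
t_res = M / Q_s = 6.73 ÷ 0.0824167 = 81.6582 s
Convert to SI: D = 0.1089 m, h = 0.00786 m, N = 136.2/60 = 2.27 rev/s
γ̇ = π D N / h = (π)(0.1089)(2.27) / 0.00786 = 98.8055 s⁻¹
ΔT = η·γ̇²·t_res/(ρ·cp) = [421 × 98.8055² × 81.6582] / [1393 × 2002] = 120.345 K

value=120.3 K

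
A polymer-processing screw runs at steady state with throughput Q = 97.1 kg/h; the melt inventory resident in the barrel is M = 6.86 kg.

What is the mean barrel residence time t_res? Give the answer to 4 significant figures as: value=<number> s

value=254.3 s

Q_s = Q / 3600 = 97.1 / 3600 = 0.0269722 kg/s
t_res = M / Q_s = 6.86 ÷ 0.0269722 = 254.336 s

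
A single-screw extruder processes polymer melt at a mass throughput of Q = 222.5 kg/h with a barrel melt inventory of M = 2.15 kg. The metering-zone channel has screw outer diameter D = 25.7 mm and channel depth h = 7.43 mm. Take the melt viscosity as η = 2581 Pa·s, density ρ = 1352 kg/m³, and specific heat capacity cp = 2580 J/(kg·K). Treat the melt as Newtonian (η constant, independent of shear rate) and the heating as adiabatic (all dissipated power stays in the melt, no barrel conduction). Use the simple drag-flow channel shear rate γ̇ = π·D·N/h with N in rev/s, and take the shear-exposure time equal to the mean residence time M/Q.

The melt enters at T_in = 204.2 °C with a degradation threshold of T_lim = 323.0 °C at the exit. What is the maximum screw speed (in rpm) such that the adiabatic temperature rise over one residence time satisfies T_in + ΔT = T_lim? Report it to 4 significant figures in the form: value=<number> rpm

value=375.1 rpm

Convert throughput: Q = 222.5 kg/h = 222.5/3600 = 0.0618056 kg/s
Mean residence time: t_res = M/Q_s = 2.15 kg / 0.0618056 kg/s = 34.7865 s
D = 25.7 mm = 0.0257 m;  h = 7.43 mm = 0.00743 m
ΔT_a = T_lim − T_in = 323.0 − 204.2 = 118.8 K
γ̇_max² = ΔT_a·ρ·cp / (η·t_res) = [118.8 × 1352 × 2580] / [2581 × 34.7865] = 4615.45 s⁻²
γ̇_max = sqrt(4615.45) = 67.9371 s⁻¹
N_max = γ̇_max·h / (π·D) = 67.9371 · 0.00743 / (π · 0.0257) = 6.25191 rev/s = 375.115 rpm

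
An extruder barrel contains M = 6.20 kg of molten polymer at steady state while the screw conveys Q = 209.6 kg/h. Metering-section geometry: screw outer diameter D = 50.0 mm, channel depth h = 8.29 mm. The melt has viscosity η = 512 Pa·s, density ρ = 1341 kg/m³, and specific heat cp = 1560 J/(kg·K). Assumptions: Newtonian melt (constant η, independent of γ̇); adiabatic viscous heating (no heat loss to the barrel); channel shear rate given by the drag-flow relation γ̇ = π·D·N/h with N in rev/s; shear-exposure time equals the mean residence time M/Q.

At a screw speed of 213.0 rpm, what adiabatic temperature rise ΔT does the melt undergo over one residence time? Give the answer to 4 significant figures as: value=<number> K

value=117.9 K

Convert throughput: Q = 209.6 kg/h = 209.6/3600 = 0.0582222 kg/s
t_res = M / Q_s = 6.20 / 0.0582222 = 106.489 s
D = 50.0 mm = 0.05 m;  h = 8.29 mm = 0.00829 m;  N = 213.0 rpm / 60 = 3.55 rev/s
γ̇ = π·D·N / h = π · 0.05 · 3.55 / 0.00829 = 67.2657 s⁻¹
ΔT = η·γ̇²·t_res / (ρ·cp) = 512 · (67.2657)² · 106.489 / (1341 · 1560) = 117.925 K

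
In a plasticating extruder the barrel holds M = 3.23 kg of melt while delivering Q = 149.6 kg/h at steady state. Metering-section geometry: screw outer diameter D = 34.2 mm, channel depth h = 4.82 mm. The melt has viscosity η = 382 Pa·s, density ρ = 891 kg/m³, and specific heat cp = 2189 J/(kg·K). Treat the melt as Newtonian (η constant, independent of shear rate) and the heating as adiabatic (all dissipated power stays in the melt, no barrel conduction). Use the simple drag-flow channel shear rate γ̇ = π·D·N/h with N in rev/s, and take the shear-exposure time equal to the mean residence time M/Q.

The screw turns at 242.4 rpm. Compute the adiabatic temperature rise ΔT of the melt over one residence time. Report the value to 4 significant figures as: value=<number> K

Q_s = Q / 3600 = 149.6 / 3600 = 0.0415556 kg/s
t_res = M / Q_s = 3.23 / 0.0415556 = 77.7273 s
Geometry in metres: D = 34.2 mm → 0.0342 m, h = 4.82 mm → 0.00482 m; screw speed N = 242.4 rpm = 4.04 rev/s
γ̇ = π·D·N / h = π · 0.0342 · 4.04 / 0.00482 = 90.0555 s⁻¹
ΔT = η·γ̇²·t_res/(ρ·cp) = [382 × 90.0555² × 77.7273] / [891 × 2189] = 123.462 K

value=123.5 K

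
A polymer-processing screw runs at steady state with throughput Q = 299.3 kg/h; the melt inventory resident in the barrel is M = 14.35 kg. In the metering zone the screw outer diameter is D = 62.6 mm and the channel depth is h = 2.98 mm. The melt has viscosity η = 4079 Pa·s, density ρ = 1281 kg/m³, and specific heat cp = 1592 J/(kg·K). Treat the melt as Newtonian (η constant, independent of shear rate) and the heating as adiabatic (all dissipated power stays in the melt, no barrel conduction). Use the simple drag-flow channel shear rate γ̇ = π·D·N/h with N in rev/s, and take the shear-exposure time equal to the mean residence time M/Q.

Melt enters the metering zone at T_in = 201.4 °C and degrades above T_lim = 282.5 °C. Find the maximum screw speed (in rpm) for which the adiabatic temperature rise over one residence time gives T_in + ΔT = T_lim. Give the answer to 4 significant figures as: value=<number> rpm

Convert throughput: Q = 299.3 kg/h = 299.3/3600 = 0.0831389 kg/s
t_res = M / Q_s = 14.35 ÷ 0.0831389 = 172.603 s
D = 62.6 mm = 0.0626 m;  h = 2.98 mm = 0.00298 m
ΔT_a = T_lim − T_in = 282.5 − 201.4 = 81.1 K
γ̇_max² = ΔT_a·ρ·cp/(η·t_res) = 81.1·1281·1592/(4079·172.603) = 234.915 s⁻²
Take the square root: γ̇_max = √(234.915) = 15.327 s⁻¹
N_max = γ̇_max h / (πD) = 15.327·0.00298/(π·0.0626) = 0.232246 rev/s → ×60 = 13.9347 rpm

value=13.93 rpm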